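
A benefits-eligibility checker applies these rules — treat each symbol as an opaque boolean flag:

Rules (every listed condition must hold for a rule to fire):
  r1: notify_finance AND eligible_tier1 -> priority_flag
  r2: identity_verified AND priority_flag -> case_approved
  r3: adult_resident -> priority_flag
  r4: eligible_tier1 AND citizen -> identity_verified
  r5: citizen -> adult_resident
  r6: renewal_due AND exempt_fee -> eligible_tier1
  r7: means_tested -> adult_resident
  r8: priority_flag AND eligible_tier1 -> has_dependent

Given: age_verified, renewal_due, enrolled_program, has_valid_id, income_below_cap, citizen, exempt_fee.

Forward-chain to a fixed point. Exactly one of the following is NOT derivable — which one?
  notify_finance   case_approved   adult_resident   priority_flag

notify_finance

Round 1 — r5, r6, derive adult_resident, eligible_tier1.
Round 2 — r3, r4, derive priority_flag, identity_verified.
Round 3 — r2, r8, derive case_approved, has_dependent.
Derived: priority_flag (round 2), case_approved (round 3), adult_resident (round 1). notify_finance never appears in any round.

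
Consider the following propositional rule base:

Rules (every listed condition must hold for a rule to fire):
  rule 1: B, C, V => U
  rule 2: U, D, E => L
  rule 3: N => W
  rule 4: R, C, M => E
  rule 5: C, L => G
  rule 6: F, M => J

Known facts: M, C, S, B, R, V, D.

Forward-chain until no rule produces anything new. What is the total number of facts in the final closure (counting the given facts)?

11

[1] rule 1 [B, C, V => U]; rule 4 [R, C, M => E]. ⇒ new: U, E.
[2] rule 2 [U, D, E => L]. ⇒ new: L.
[3] rule 5 [C, L => G]. ⇒ new: G.
Closure: {B, C, D, E, G, L, M, R, S, U, V} — 11 facts.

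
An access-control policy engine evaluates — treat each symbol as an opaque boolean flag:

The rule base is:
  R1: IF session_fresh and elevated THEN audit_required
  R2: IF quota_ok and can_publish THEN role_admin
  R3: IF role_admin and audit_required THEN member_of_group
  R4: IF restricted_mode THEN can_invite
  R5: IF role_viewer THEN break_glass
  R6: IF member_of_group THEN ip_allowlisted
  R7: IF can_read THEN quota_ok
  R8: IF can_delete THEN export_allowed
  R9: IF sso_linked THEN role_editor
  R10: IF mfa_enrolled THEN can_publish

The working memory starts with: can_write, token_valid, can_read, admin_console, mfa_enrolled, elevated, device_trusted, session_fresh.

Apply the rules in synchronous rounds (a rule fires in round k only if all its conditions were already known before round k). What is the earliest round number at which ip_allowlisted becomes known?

[1] R1 [IF session_fresh and elevated THEN audit_required]; R7 [IF can_read THEN quota_ok]; R10 [IF mfa_enrolled THEN can_publish]. ⇒ new: audit_required, quota_ok, can_publish.
[2] R2 [IF quota_ok and can_publish THEN role_admin]. ⇒ new: role_admin.
[3] R3 [IF role_admin and audit_required THEN member_of_group]. ⇒ new: member_of_group.
[4] R6 [IF member_of_group THEN ip_allowlisted]. ⇒ new: ip_allowlisted.
ip_allowlisted first appears in round 4.

4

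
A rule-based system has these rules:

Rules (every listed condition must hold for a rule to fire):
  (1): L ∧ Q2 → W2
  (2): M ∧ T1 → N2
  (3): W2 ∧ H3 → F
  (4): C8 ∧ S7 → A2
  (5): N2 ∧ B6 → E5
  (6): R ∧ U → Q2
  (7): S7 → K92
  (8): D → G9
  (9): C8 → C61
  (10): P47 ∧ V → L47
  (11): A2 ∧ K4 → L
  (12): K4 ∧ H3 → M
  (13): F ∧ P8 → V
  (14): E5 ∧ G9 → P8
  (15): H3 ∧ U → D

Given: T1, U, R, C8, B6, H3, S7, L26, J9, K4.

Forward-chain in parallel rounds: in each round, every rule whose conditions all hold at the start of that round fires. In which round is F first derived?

4

Round 1 — (4), (6), (7), (9), (12), (15), derive A2, Q2, K92, C61, M, D.
Round 2 — (2), (8), (11), derive N2, G9, L.
Round 3 — (1), (5), derive W2, E5.
Round 4 — (3), (14), derive F, P8.
F first appears in round 4.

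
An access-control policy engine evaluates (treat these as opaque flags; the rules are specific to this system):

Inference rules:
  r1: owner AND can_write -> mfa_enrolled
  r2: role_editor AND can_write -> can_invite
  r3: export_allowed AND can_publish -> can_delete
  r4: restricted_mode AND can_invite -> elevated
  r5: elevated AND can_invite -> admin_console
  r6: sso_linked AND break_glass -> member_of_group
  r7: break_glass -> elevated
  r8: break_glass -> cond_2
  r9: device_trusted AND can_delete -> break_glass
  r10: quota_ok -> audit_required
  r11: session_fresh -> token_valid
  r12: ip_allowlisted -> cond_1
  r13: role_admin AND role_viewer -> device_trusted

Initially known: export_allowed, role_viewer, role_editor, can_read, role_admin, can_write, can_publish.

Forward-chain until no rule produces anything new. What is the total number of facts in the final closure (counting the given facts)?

[1] r2 [role_editor AND can_write -> can_invite]; r3 [export_allowed AND can_publish -> can_delete]; r13 [role_admin AND role_viewer -> device_trusted]. ⇒ new: can_invite, can_delete, device_trusted.
[2] r9 [device_trusted AND can_delete -> break_glass]. ⇒ new: break_glass.
[3] r7 [break_glass -> elevated]; r8 [break_glass -> cond_2]. ⇒ new: elevated, cond_2.
[4] r5 [elevated AND can_invite -> admin_console]. ⇒ new: admin_console.
Closure: {admin_console, break_glass, can_delete, can_invite, can_publish, can_read, can_write, cond_2, device_trusted, elevated, export_allowed, role_admin, role_editor, role_viewer} — 14 facts.

14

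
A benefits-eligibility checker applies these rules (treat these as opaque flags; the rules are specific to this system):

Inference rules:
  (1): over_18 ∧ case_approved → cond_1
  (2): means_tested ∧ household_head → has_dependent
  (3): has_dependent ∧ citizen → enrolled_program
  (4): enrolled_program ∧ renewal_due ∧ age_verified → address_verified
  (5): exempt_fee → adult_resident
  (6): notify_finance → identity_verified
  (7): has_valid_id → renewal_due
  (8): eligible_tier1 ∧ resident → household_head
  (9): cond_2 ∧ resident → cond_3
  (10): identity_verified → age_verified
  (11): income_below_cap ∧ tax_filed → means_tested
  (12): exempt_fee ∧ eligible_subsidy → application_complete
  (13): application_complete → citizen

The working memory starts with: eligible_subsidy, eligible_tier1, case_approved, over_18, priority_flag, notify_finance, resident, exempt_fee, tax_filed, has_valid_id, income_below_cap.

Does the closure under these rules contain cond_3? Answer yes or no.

no

Round 1: (1) [over_18 ∧ case_approved → cond_1]; (5) [exempt_fee → adult_resident]; (6) [notify_finance → identity_verified]; (7) [has_valid_id → renewal_due]; (8) [eligible_tier1 ∧ resident → household_head]; (11) [income_below_cap ∧ tax_filed → means_tested]; (12) [exempt_fee ∧ eligible_subsidy → application_complete]. New: cond_1, adult_resident, identity_verified, renewal_due, household_head, means_tested, application_complete.
Round 2: (2) [means_tested ∧ household_head → has_dependent]; (10) [identity_verified → age_verified]; (13) [application_complete → citizen]. New: has_dependent, age_verified, citizen.
Round 3: (3) [has_dependent ∧ citizen → enrolled_program]. New: enrolled_program.
Round 4: (4) [enrolled_program ∧ renewal_due ∧ age_verified → address_verified]. New: address_verified.
Fixed point reached. cond_3 is concluded only by (9); (9) needs cond_2 (never derived).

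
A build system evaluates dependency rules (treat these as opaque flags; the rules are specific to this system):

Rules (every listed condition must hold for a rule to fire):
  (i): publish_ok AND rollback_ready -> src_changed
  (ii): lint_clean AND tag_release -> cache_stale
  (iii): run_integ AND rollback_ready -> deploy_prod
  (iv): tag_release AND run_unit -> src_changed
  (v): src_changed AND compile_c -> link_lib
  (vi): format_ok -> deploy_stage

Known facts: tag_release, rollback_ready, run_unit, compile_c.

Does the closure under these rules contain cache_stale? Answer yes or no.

Round 1: (iv) [tag_release AND run_unit -> src_changed]. Adds src_changed.
Round 2: (v) [src_changed AND compile_c -> link_lib]. Adds link_lib.
Fixed point reached. cache_stale is concluded only by (ii); (ii) needs lint_clean (never derived).

no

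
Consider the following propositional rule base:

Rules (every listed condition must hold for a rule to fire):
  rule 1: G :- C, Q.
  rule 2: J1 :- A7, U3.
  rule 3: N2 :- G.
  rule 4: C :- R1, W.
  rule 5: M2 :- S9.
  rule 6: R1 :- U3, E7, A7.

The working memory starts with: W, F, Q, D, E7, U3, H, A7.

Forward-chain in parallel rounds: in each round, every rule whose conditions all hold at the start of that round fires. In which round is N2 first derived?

Round 1: rule 2 [J1 :- A7, U3.]; rule 6 [R1 :- U3, E7, A7.]. New: J1, R1.
Round 2: rule 4 [C :- R1, W.]. New: C.
Round 3: rule 1 [G :- C, Q.]. New: G.
Round 4: rule 3 [N2 :- G.]. New: N2.
N2 first appears in round 4.

4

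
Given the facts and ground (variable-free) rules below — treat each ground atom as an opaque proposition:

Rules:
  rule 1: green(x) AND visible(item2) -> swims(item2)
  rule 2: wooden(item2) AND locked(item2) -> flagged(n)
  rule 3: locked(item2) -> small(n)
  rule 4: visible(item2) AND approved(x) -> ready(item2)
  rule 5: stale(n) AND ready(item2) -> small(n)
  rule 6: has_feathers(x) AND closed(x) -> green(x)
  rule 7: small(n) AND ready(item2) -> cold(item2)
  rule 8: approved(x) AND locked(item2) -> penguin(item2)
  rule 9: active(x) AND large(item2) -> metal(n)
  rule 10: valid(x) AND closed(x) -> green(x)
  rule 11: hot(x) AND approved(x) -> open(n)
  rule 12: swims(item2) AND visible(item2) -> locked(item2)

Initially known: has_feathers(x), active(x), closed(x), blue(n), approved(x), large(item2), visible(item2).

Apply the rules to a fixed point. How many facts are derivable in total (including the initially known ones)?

Round 1: rule 4 [visible(item2) AND approved(x) -> ready(item2)]; rule 6 [has_feathers(x) AND closed(x) -> green(x)]; rule 9 [active(x) AND large(item2) -> metal(n)]. New: ready(item2), green(x), metal(n).
Round 2: rule 1 [green(x) AND visible(item2) -> swims(item2)]. New: swims(item2).
Round 3: rule 12 [swims(item2) AND visible(item2) -> locked(item2)]. New: locked(item2).
Round 4: rule 3 [locked(item2) -> small(n)]; rule 8 [approved(x) AND locked(item2) -> penguin(item2)]. New: small(n), penguin(item2).
Round 5: rule 7 [small(n) AND ready(item2) -> cold(item2)]. New: cold(item2).
Closure: {active(x), approved(x), blue(n), closed(x), cold(item2), green(x), has_feathers(x), large(item2), locked(item2), metal(n), penguin(item2), ready(item2), small(n), swims(item2), visible(item2)} — 15 facts.

15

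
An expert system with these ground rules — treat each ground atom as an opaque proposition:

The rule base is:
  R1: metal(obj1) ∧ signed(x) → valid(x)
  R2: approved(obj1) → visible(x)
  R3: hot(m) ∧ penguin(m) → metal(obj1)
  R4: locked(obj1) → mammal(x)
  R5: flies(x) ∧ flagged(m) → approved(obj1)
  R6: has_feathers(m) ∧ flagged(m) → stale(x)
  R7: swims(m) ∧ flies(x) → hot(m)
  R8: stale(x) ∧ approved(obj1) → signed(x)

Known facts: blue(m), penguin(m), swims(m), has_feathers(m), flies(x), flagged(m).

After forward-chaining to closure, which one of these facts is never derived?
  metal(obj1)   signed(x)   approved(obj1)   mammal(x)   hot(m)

Round 1 fires R5, R6, R7, giving approved(obj1), stale(x), hot(m).
Round 2 fires R2, R3, R8, giving visible(x), metal(obj1), signed(x).
Round 3 fires R1, giving valid(x).
Derived: signed(x) (round 2), hot(m) (round 1), metal(obj1) (round 2), approved(obj1) (round 1). mammal(x) never appears in any round.

mammal(x)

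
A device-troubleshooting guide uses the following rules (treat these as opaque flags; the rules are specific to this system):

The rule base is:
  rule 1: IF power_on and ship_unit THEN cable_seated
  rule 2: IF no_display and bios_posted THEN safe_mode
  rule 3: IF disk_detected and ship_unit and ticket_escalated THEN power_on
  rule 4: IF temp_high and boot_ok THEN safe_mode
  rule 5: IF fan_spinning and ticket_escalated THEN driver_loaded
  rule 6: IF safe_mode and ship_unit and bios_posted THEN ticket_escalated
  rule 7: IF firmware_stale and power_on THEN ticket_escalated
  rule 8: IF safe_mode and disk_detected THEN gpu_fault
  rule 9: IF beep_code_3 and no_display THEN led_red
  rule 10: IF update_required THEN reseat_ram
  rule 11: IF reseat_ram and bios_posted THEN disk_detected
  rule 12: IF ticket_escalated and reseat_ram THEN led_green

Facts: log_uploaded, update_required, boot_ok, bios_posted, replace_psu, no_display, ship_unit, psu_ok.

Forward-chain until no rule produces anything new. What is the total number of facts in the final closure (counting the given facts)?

16

Round 1: rule 2 [IF no_display and bios_posted THEN safe_mode]; rule 10 [IF update_required THEN reseat_ram]. New: safe_mode, reseat_ram.
Round 2: rule 6 [IF safe_mode and ship_unit and bios_posted THEN ticket_escalated]; rule 11 [IF reseat_ram and bios_posted THEN disk_detected]. New: ticket_escalated, disk_detected.
Round 3: rule 3 [IF disk_detected and ship_unit and ticket_escalated THEN power_on]; rule 8 [IF safe_mode and disk_detected THEN gpu_fault]; rule 12 [IF ticket_escalated and reseat_ram THEN led_green]. New: power_on, gpu_fault, led_green.
Round 4: rule 1 [IF power_on and ship_unit THEN cable_seated]. New: cable_seated.
Closure: {bios_posted, boot_ok, cable_seated, disk_detected, gpu_fault, led_green, log_uploaded, no_display, power_on, psu_ok, replace_psu, reseat_ram, safe_mode, ship_unit, ticket_escalated, update_required} — 16 facts.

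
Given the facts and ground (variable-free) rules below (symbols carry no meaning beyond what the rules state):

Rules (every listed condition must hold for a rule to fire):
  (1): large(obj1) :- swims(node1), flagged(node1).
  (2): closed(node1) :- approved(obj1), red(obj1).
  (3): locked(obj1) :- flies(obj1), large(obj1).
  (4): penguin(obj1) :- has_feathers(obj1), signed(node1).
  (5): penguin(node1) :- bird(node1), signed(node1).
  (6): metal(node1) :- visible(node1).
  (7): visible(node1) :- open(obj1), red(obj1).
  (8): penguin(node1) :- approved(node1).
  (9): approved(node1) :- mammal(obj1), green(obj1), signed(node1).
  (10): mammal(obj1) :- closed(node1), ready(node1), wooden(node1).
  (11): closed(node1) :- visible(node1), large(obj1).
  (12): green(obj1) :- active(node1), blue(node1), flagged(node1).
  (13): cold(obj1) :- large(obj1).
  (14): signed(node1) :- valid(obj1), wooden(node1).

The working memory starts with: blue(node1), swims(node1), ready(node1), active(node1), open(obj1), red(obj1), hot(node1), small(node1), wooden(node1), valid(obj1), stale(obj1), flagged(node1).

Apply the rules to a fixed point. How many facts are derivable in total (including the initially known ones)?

22

Round 1: (1) [large(obj1) :- swims(node1), flagged(node1).]; (7) [visible(node1) :- open(obj1), red(obj1).]; (12) [green(obj1) :- active(node1), blue(node1), flagged(node1).]; (14) [signed(node1) :- valid(obj1), wooden(node1).]. Adds large(obj1), visible(node1), green(obj1), signed(node1).
Round 2: (6) [metal(node1) :- visible(node1).]; (11) [closed(node1) :- visible(node1), large(obj1).]; (13) [cold(obj1) :- large(obj1).]. Adds metal(node1), closed(node1), cold(obj1).
Round 3: (10) [mammal(obj1) :- closed(node1), ready(node1), wooden(node1).]. Adds mammal(obj1).
Round 4: (9) [approved(node1) :- mammal(obj1), green(obj1), signed(node1).]. Adds approved(node1).
Round 5: (8) [penguin(node1) :- approved(node1).]. Adds penguin(node1).
Closure: {active(node1), approved(node1), blue(node1), closed(node1), cold(obj1), flagged(node1), green(obj1), hot(node1), large(obj1), mammal(obj1), metal(node1), open(obj1), penguin(node1), ready(node1), red(obj1), signed(node1), small(node1), stale(obj1), swims(node1), valid(obj1), visible(node1), wooden(node1)} — 22 facts.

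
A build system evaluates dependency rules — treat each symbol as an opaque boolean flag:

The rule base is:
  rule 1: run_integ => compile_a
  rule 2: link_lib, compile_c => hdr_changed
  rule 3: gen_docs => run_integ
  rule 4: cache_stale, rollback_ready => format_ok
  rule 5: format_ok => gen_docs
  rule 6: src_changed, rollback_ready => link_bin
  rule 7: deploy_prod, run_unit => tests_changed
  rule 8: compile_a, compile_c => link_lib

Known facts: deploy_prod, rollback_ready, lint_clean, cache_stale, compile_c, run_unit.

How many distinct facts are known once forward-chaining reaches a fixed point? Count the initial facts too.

[1] rule 4 [cache_stale, rollback_ready => format_ok]; rule 7 [deploy_prod, run_unit => tests_changed]. ⇒ new: format_ok, tests_changed.
[2] rule 5 [format_ok => gen_docs]. ⇒ new: gen_docs.
[3] rule 3 [gen_docs => run_integ]. ⇒ new: run_integ.
[4] rule 1 [run_integ => compile_a]. ⇒ new: compile_a.
[5] rule 8 [compile_a, compile_c => link_lib]. ⇒ new: link_lib.
[6] rule 2 [link_lib, compile_c => hdr_changed]. ⇒ new: hdr_changed.
Closure: {cache_stale, compile_a, compile_c, deploy_prod, format_ok, gen_docs, hdr_changed, link_lib, lint_clean, rollback_ready, run_integ, run_unit, tests_changed} — 13 facts.

13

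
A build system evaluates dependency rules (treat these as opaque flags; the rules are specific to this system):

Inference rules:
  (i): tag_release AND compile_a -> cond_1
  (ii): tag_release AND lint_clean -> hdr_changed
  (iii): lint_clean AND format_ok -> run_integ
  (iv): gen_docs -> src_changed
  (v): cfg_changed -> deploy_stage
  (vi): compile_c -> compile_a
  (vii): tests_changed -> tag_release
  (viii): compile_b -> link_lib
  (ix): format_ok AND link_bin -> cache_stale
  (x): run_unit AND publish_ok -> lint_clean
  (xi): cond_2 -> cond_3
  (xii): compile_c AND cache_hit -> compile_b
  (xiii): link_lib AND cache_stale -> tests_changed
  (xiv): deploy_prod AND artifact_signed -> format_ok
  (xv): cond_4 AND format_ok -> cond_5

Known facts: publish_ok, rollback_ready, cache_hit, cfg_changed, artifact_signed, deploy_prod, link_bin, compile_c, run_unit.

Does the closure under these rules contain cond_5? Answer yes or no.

no

Round 1: (v) [cfg_changed -> deploy_stage]; (vi) [compile_c -> compile_a]; (x) [run_unit AND publish_ok -> lint_clean]; (xii) [compile_c AND cache_hit -> compile_b]; (xiv) [deploy_prod AND artifact_signed -> format_ok]. Adds deploy_stage, compile_a, lint_clean, compile_b, format_ok.
Round 2: (iii) [lint_clean AND format_ok -> run_integ]; (viii) [compile_b -> link_lib]; (ix) [format_ok AND link_bin -> cache_stale]. Adds run_integ, link_lib, cache_stale.
Round 3: (xiii) [link_lib AND cache_stale -> tests_changed]. Adds tests_changed.
Round 4: (vii) [tests_changed -> tag_release]. Adds tag_release.
Round 5: (i) [tag_release AND compile_a -> cond_1]; (ii) [tag_release AND lint_clean -> hdr_changed]. Adds cond_1, hdr_changed.
Fixed point reached. cond_5 is concluded only by (xv); (xv) needs cond_4 (never derived).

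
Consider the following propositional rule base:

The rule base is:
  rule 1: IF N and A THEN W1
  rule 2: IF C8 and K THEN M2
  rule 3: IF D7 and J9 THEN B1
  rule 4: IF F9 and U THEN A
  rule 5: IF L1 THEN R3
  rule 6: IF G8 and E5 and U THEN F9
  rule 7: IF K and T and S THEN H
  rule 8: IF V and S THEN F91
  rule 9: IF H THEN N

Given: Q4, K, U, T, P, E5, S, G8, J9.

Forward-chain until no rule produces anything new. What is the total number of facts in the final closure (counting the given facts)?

14

Round 1: rule 6 [IF G8 and E5 and U THEN F9]; rule 7 [IF K and T and S THEN H]. Adds F9, H.
Round 2: rule 4 [IF F9 and U THEN A]; rule 9 [IF H THEN N]. Adds A, N.
Round 3: rule 1 [IF N and A THEN W1]. Adds W1.
Closure: {A, E5, F9, G8, H, J9, K, N, P, Q4, S, T, U, W1} — 14 facts.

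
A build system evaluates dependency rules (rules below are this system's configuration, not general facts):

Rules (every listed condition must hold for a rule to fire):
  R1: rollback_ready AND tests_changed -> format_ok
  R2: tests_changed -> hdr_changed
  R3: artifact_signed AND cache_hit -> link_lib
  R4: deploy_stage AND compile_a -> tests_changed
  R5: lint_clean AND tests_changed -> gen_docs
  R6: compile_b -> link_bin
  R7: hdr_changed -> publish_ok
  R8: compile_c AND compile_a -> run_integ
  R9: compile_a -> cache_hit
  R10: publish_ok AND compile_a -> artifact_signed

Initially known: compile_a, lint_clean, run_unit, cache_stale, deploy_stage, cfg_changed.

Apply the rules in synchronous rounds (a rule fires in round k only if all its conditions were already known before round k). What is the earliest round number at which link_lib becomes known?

Round 1: R4 [deploy_stage AND compile_a -> tests_changed]; R9 [compile_a -> cache_hit]. Adds tests_changed, cache_hit.
Round 2: R2 [tests_changed -> hdr_changed]; R5 [lint_clean AND tests_changed -> gen_docs]. Adds hdr_changed, gen_docs.
Round 3: R7 [hdr_changed -> publish_ok]. Adds publish_ok.
Round 4: R10 [publish_ok AND compile_a -> artifact_signed]. Adds artifact_signed.
Round 5: R3 [artifact_signed AND cache_hit -> link_lib]. Adds link_lib.
link_lib first appears in round 5.

5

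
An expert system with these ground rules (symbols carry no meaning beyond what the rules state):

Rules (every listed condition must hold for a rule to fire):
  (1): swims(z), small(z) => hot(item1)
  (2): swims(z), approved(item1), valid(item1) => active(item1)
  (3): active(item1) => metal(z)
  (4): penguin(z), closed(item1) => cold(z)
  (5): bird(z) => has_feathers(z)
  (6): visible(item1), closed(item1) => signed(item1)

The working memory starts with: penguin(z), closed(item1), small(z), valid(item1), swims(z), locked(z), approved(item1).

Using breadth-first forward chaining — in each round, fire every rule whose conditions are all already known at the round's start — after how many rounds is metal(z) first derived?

Round 1 — (1), (2), (4), derive hot(item1), active(item1), cold(z).
Round 2 — (3), derive metal(z).
metal(z) first appears in round 2.

2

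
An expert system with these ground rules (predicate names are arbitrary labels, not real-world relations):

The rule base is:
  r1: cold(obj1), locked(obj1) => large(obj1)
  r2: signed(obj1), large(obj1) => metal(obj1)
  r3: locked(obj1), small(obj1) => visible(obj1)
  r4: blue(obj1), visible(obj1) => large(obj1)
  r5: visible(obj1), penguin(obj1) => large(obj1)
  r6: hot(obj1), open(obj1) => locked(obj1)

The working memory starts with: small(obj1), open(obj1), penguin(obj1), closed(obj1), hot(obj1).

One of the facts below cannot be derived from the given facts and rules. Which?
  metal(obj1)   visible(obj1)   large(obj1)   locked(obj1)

metal(obj1)

Round 1: r6 [hot(obj1), open(obj1) => locked(obj1)]. New: locked(obj1).
Round 2: r3 [locked(obj1), small(obj1) => visible(obj1)]. New: visible(obj1).
Round 3: r5 [visible(obj1), penguin(obj1) => large(obj1)]. New: large(obj1).
Derived: visible(obj1) (round 2), locked(obj1) (round 1), large(obj1) (round 3). metal(obj1) never appears in any round.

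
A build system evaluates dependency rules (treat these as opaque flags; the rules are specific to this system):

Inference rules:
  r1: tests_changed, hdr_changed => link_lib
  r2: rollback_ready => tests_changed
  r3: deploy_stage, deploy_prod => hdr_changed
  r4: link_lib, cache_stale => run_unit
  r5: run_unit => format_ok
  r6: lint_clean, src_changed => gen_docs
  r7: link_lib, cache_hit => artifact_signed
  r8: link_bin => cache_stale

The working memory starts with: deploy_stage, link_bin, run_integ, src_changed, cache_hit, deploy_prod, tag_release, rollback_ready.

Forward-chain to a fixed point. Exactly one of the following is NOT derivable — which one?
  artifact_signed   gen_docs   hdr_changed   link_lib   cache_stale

Round 1 — r2, r3, r8, derive tests_changed, hdr_changed, cache_stale.
Round 2 — r1, derive link_lib.
Round 3 — r4, r7, derive run_unit, artifact_signed.
Round 4 — r5, derive format_ok.
Derived: cache_stale (round 1), artifact_signed (round 3), hdr_changed (round 1), link_lib (round 2). gen_docs never appears in any round.

gen_docs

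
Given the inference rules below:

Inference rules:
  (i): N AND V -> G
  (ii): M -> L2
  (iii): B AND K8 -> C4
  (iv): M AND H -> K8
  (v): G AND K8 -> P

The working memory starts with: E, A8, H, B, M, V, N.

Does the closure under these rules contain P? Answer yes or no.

yes

Round 1 — (i), (ii), (iv), derive G, L2, K8.
Round 2 — (iii), (v), derive C4, P.
P appears in round 2, so it is derivable.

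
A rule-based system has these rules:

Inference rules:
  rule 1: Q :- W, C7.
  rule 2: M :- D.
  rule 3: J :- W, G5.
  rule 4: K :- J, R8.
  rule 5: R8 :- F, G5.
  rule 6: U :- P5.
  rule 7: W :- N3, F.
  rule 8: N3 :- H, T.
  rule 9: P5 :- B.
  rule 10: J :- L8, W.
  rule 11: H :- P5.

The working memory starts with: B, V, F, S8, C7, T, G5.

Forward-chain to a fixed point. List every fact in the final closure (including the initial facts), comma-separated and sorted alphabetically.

B, C7, F, G5, H, J, K, N3, P5, Q, R8, S8, T, U, V, W

Round 1 fires rule 5, rule 9, giving R8, P5.
Round 2 fires rule 6, rule 11, giving U, H.
Round 3 fires rule 8, giving N3.
Round 4 fires rule 7, giving W.
Round 5 fires rule 1, rule 3, giving Q, J.
Round 6 fires rule 4, giving K.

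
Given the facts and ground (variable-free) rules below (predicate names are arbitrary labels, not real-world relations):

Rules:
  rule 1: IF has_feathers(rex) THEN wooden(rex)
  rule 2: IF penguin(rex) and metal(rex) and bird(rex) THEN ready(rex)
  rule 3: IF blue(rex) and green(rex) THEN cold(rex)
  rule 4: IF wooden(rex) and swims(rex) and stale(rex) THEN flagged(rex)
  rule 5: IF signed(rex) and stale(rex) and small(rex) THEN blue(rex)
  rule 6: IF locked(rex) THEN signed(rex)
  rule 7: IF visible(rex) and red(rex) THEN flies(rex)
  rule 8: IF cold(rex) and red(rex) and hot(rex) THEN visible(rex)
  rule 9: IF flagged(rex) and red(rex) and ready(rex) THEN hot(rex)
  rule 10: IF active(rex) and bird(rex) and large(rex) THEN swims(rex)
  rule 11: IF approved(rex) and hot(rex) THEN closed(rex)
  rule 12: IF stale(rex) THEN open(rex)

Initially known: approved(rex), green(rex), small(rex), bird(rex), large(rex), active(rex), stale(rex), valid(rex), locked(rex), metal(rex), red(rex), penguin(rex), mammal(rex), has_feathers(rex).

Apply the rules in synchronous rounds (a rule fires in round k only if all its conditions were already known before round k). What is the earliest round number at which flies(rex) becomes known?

5

Round 1: rule 1 [IF has_feathers(rex) THEN wooden(rex)]; rule 2 [IF penguin(rex) and metal(rex) and bird(rex) THEN ready(rex)]; rule 6 [IF locked(rex) THEN signed(rex)]; rule 10 [IF active(rex) and bird(rex) and large(rex) THEN swims(rex)]; rule 12 [IF stale(rex) THEN open(rex)]. New: wooden(rex), ready(rex), signed(rex), swims(rex), open(rex).
Round 2: rule 4 [IF wooden(rex) and swims(rex) and stale(rex) THEN flagged(rex)]; rule 5 [IF signed(rex) and stale(rex) and small(rex) THEN blue(rex)]. New: flagged(rex), blue(rex).
Round 3: rule 3 [IF blue(rex) and green(rex) THEN cold(rex)]; rule 9 [IF flagged(rex) and red(rex) and ready(rex) THEN hot(rex)]. New: cold(rex), hot(rex).
Round 4: rule 8 [IF cold(rex) and red(rex) and hot(rex) THEN visible(rex)]; rule 11 [IF approved(rex) and hot(rex) THEN closed(rex)]. New: visible(rex), closed(rex).
Round 5: rule 7 [IF visible(rex) and red(rex) THEN flies(rex)]. New: flies(rex).
flies(rex) first appears in round 5.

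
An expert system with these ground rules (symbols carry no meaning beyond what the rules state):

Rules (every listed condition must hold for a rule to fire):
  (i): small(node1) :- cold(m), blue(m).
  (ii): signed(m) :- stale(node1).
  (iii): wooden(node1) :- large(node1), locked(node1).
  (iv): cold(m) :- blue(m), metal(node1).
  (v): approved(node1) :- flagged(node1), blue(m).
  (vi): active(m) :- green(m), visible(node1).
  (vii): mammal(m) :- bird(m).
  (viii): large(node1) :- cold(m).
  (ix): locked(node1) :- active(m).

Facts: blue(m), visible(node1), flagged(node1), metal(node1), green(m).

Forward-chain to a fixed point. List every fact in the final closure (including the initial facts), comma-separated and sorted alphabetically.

active(m), approved(node1), blue(m), cold(m), flagged(node1), green(m), large(node1), locked(node1), metal(node1), small(node1), visible(node1), wooden(node1)

[1] (iv) [cold(m) :- blue(m), metal(node1).]; (v) [approved(node1) :- flagged(node1), blue(m).]; (vi) [active(m) :- green(m), visible(node1).]. ⇒ new: cold(m), approved(node1), active(m).
[2] (i) [small(node1) :- cold(m), blue(m).]; (viii) [large(node1) :- cold(m).]; (ix) [locked(node1) :- active(m).]. ⇒ new: small(node1), large(node1), locked(node1).
[3] (iii) [wooden(node1) :- large(node1), locked(node1).]. ⇒ new: wooden(node1).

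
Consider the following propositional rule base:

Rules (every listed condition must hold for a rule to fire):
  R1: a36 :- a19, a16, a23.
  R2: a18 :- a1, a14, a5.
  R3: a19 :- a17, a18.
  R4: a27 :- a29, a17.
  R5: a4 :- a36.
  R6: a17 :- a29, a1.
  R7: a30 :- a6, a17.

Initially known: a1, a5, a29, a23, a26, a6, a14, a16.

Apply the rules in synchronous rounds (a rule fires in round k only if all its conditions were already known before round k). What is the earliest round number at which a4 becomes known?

[1] R2 [a18 :- a1, a14, a5.]; R6 [a17 :- a29, a1.]. ⇒ new: a18, a17.
[2] R3 [a19 :- a17, a18.]; R4 [a27 :- a29, a17.]; R7 [a30 :- a6, a17.]. ⇒ new: a19, a27, a30.
[3] R1 [a36 :- a19, a16, a23.]. ⇒ new: a36.
[4] R5 [a4 :- a36.]. ⇒ new: a4.
a4 first appears in round 4.

4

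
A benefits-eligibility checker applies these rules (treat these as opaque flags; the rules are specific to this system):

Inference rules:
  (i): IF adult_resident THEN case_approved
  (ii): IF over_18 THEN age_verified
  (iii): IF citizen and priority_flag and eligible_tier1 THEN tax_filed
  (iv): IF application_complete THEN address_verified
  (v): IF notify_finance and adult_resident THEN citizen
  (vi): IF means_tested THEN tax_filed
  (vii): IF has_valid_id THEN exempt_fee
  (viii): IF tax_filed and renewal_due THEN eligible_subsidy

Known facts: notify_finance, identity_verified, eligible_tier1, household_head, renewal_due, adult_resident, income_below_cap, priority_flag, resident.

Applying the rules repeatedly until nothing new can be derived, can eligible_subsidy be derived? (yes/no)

yes

Round 1: (i) [IF adult_resident THEN case_approved]; (v) [IF notify_finance and adult_resident THEN citizen]. Adds case_approved, citizen.
Round 2: (iii) [IF citizen and priority_flag and eligible_tier1 THEN tax_filed]. Adds tax_filed.
Round 3: (viii) [IF tax_filed and renewal_due THEN eligible_subsidy]. Adds eligible_subsidy.
eligible_subsidy appears in round 3, so it is derivable.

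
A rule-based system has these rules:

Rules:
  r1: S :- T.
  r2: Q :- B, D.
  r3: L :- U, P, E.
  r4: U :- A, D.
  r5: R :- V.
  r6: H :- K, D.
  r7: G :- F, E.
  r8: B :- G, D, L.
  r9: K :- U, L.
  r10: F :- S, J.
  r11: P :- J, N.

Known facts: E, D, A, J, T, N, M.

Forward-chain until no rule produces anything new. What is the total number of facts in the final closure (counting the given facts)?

17

Round 1: r1 [S :- T.]; r4 [U :- A, D.]; r11 [P :- J, N.]. New: S, U, P.
Round 2: r3 [L :- U, P, E.]; r10 [F :- S, J.]. New: L, F.
Round 3: r7 [G :- F, E.]; r9 [K :- U, L.]. New: G, K.
Round 4: r6 [H :- K, D.]; r8 [B :- G, D, L.]. New: H, B.
Round 5: r2 [Q :- B, D.]. New: Q.
Closure: {A, B, D, E, F, G, H, J, K, L, M, N, P, Q, S, T, U} — 17 facts.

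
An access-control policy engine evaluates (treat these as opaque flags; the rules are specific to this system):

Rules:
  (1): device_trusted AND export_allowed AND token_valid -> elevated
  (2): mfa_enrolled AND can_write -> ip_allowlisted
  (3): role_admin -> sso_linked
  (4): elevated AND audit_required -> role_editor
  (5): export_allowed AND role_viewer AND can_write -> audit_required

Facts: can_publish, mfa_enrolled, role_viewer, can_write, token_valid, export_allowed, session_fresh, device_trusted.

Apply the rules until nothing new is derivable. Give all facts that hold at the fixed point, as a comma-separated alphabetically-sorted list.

audit_required, can_publish, can_write, device_trusted, elevated, export_allowed, ip_allowlisted, mfa_enrolled, role_editor, role_viewer, session_fresh, token_valid

Round 1 fires (1), (2), (5), giving elevated, ip_allowlisted, audit_required.
Round 2 fires (4), giving role_editor.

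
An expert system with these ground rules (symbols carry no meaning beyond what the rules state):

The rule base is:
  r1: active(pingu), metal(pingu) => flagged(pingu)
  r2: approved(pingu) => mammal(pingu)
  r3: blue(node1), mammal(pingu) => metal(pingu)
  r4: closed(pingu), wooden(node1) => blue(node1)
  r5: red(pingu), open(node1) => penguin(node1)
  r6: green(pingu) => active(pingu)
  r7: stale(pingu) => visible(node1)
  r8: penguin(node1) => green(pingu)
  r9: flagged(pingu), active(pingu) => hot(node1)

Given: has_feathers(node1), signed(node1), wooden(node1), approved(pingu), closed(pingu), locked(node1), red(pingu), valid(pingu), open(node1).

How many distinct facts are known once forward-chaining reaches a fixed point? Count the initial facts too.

Round 1: r2 [approved(pingu) => mammal(pingu)]; r4 [closed(pingu), wooden(node1) => blue(node1)]; r5 [red(pingu), open(node1) => penguin(node1)]. New: mammal(pingu), blue(node1), penguin(node1).
Round 2: r3 [blue(node1), mammal(pingu) => metal(pingu)]; r8 [penguin(node1) => green(pingu)]. New: metal(pingu), green(pingu).
Round 3: r6 [green(pingu) => active(pingu)]. New: active(pingu).
Round 4: r1 [active(pingu), metal(pingu) => flagged(pingu)]. New: flagged(pingu).
Round 5: r9 [flagged(pingu), active(pingu) => hot(node1)]. New: hot(node1).
Closure: {active(pingu), approved(pingu), blue(node1), closed(pingu), flagged(pingu), green(pingu), has_feathers(node1), hot(node1), locked(node1), mammal(pingu), metal(pingu), open(node1), penguin(node1), red(pingu), signed(node1), valid(pingu), wooden(node1)} — 17 facts.

17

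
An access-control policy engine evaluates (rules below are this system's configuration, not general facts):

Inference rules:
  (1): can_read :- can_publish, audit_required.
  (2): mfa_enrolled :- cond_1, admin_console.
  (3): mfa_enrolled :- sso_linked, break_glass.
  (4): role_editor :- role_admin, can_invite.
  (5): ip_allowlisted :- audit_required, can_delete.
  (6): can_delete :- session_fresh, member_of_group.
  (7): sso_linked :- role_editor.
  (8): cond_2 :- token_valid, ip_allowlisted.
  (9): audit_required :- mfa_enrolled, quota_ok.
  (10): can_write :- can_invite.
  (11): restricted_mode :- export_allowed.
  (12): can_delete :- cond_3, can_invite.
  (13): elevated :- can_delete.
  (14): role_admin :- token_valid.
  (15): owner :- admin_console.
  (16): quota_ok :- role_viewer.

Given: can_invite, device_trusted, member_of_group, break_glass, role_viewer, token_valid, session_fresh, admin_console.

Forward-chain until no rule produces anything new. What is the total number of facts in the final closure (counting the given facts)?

20

Round 1: (6) [can_delete :- session_fresh, member_of_group.]; (10) [can_write :- can_invite.]; (14) [role_admin :- token_valid.]; (15) [owner :- admin_console.]; (16) [quota_ok :- role_viewer.]. Adds can_delete, can_write, role_admin, owner, quota_ok.
Round 2: (4) [role_editor :- role_admin, can_invite.]; (13) [elevated :- can_delete.]. Adds role_editor, elevated.
Round 3: (7) [sso_linked :- role_editor.]. Adds sso_linked.
Round 4: (3) [mfa_enrolled :- sso_linked, break_glass.]. Adds mfa_enrolled.
Round 5: (9) [audit_required :- mfa_enrolled, quota_ok.]. Adds audit_required.
Round 6: (5) [ip_allowlisted :- audit_required, can_delete.]. Adds ip_allowlisted.
Round 7: (8) [cond_2 :- token_valid, ip_allowlisted.]. Adds cond_2.
Closure: {admin_console, audit_required, break_glass, can_delete, can_invite, can_write, cond_2, device_trusted, elevated, ip_allowlisted, member_of_group, mfa_enrolled, owner, quota_ok, role_admin, role_editor, role_viewer, session_fresh, sso_linked, token_valid} — 20 facts.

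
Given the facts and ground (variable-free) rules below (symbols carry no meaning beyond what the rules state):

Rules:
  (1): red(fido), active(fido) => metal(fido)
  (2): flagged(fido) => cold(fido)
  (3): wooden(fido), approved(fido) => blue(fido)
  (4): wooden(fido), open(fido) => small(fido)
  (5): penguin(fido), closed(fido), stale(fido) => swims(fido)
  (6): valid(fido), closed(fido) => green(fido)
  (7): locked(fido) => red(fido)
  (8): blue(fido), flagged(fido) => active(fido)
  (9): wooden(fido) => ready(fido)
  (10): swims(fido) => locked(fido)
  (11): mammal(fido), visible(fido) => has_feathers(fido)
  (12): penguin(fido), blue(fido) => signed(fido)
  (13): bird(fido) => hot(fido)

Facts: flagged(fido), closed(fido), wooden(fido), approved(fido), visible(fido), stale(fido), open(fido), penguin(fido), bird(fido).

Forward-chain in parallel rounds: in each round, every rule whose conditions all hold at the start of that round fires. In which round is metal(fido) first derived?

4

Round 1: (2) [flagged(fido) => cold(fido)]; (3) [wooden(fido), approved(fido) => blue(fido)]; (4) [wooden(fido), open(fido) => small(fido)]; (5) [penguin(fido), closed(fido), stale(fido) => swims(fido)]; (9) [wooden(fido) => ready(fido)]; (13) [bird(fido) => hot(fido)]. New: cold(fido), blue(fido), small(fido), swims(fido), ready(fido), hot(fido).
Round 2: (8) [blue(fido), flagged(fido) => active(fido)]; (10) [swims(fido) => locked(fido)]; (12) [penguin(fido), blue(fido) => signed(fido)]. New: active(fido), locked(fido), signed(fido).
Round 3: (7) [locked(fido) => red(fido)]. New: red(fido).
Round 4: (1) [red(fido), active(fido) => metal(fido)]. New: metal(fido).
metal(fido) first appears in round 4.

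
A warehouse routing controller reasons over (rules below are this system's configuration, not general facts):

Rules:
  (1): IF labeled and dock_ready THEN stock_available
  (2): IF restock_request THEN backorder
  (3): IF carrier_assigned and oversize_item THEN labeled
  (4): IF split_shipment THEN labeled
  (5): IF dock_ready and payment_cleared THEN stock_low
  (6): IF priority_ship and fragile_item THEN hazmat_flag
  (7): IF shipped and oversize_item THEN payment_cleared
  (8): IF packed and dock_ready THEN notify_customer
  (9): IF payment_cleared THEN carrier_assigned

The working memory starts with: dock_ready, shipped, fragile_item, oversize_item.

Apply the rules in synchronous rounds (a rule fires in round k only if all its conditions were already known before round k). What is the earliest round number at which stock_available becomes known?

Round 1 — (7), derive payment_cleared.
Round 2 — (5), (9), derive stock_low, carrier_assigned.
Round 3 — (3), derive labeled.
Round 4 — (1), derive stock_available.
stock_available first appears in round 4.

4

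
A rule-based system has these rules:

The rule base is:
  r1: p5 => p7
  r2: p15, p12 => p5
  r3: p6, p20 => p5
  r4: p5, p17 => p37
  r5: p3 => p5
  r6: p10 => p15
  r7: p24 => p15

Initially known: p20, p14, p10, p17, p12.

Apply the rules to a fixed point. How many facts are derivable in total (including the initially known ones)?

9

[1] r6 [p10 => p15]. ⇒ new: p15.
[2] r2 [p15, p12 => p5]. ⇒ new: p5.
[3] r1 [p5 => p7]; r4 [p5, p17 => p37]. ⇒ new: p7, p37.
Closure: {p10, p12, p14, p15, p17, p20, p37, p5, p7} — 9 facts.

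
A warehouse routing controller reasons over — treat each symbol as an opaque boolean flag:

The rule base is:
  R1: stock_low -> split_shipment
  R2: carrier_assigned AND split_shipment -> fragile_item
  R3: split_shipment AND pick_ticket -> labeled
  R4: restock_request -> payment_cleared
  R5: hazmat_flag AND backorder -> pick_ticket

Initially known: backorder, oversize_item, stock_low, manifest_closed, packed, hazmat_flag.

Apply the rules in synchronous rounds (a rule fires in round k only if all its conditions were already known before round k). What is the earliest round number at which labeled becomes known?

2

[1] R1 [stock_low -> split_shipment]; R5 [hazmat_flag AND backorder -> pick_ticket]. ⇒ new: split_shipment, pick_ticket.
[2] R3 [split_shipment AND pick_ticket -> labeled]. ⇒ new: labeled.
labeled first appears in round 2.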